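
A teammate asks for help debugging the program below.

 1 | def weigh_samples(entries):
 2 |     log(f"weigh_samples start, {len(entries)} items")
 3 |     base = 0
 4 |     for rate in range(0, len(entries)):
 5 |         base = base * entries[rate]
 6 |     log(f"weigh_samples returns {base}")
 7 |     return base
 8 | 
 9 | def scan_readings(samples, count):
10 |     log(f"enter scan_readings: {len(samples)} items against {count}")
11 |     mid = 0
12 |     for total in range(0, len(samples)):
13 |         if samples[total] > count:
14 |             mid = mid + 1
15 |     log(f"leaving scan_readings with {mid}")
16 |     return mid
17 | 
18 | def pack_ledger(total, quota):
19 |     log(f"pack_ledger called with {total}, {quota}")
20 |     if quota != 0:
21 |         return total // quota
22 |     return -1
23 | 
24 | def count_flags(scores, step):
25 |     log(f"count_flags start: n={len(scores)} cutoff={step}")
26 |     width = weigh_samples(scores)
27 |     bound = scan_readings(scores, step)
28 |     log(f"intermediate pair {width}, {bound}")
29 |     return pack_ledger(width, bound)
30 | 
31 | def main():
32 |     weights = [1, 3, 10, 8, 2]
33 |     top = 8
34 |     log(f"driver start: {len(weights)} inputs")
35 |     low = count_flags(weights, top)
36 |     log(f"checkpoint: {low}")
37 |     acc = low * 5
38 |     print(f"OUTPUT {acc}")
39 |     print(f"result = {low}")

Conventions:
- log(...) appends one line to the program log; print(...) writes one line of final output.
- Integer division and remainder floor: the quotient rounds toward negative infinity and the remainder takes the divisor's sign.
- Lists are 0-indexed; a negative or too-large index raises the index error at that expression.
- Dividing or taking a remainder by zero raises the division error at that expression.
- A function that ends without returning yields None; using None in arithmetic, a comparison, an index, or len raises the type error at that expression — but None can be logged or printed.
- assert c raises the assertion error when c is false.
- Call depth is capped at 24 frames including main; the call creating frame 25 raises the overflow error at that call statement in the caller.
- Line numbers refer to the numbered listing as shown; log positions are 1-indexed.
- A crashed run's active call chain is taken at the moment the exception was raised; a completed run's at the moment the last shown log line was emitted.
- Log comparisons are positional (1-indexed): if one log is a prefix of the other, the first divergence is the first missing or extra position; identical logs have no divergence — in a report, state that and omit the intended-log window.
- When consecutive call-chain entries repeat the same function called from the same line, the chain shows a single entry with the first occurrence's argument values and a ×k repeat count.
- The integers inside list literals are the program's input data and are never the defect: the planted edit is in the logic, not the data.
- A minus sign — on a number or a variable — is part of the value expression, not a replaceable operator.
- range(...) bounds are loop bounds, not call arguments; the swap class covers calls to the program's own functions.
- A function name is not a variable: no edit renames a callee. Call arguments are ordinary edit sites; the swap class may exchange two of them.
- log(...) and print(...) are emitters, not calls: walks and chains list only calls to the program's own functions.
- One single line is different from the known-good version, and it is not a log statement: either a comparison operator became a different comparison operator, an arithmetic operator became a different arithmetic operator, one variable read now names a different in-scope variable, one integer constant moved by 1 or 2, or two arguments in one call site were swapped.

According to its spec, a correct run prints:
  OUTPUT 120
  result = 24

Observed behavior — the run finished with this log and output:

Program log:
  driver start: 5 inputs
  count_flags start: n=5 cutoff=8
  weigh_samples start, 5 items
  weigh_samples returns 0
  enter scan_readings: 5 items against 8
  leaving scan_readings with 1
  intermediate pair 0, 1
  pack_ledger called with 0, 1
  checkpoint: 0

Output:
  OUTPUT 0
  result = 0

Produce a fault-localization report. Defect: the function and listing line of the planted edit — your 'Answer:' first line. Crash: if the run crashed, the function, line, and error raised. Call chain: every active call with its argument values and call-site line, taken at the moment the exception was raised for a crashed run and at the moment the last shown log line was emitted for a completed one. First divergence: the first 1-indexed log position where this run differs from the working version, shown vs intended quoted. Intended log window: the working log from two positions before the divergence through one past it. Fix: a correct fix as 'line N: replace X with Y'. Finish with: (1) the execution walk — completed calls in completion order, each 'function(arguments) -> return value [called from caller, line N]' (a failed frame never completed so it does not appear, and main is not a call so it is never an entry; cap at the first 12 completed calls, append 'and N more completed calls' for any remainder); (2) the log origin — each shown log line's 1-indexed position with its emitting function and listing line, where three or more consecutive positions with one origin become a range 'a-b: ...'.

Answer: the defect is in weigh_samples at line 5.
Core observation: The log first diverges at position 4: the faulty run prints 'weigh_samples returns 0' where the working version prints 'weigh_samples returns 24'.
Call chain: main.
First divergence: position 4 — the shown line 'weigh_samples returns 0' should read 'weigh_samples returns 24'.
Intended log window:
  2: count_flags start: n=5 cutoff=8
  3: weigh_samples start, 5 items
  4: weigh_samples returns 24
  5: enter scan_readings: 5 items against 8
Execution walk:
  weigh_samples([1, 3, 10, 8, 2]) -> 0  [called from count_flags, line 26]
  scan_readings([1, 3, 10, 8, 2], 8) -> 1  [called from count_flags, line 27]
  pack_ledger(0, 1) -> 0  [called from count_flags, line 29]
  count_flags([1, 3, 10, 8, 2], 8) -> 0  [called from main, line 35]
Log origin:
  1: emitted by main (line 34)
  2: emitted by count_flags (line 25)
  3: emitted by weigh_samples (line 2)
  4: emitted by weigh_samples (line 6)
  5: emitted by scan_readings (line 10)
  6: emitted by scan_readings (line 15)
  7: emitted by count_flags (line 28)
  8: emitted by pack_ledger (line 19)
  9: emitted by main (line 36)
A correct fix: line 5: replace `*` with `+`.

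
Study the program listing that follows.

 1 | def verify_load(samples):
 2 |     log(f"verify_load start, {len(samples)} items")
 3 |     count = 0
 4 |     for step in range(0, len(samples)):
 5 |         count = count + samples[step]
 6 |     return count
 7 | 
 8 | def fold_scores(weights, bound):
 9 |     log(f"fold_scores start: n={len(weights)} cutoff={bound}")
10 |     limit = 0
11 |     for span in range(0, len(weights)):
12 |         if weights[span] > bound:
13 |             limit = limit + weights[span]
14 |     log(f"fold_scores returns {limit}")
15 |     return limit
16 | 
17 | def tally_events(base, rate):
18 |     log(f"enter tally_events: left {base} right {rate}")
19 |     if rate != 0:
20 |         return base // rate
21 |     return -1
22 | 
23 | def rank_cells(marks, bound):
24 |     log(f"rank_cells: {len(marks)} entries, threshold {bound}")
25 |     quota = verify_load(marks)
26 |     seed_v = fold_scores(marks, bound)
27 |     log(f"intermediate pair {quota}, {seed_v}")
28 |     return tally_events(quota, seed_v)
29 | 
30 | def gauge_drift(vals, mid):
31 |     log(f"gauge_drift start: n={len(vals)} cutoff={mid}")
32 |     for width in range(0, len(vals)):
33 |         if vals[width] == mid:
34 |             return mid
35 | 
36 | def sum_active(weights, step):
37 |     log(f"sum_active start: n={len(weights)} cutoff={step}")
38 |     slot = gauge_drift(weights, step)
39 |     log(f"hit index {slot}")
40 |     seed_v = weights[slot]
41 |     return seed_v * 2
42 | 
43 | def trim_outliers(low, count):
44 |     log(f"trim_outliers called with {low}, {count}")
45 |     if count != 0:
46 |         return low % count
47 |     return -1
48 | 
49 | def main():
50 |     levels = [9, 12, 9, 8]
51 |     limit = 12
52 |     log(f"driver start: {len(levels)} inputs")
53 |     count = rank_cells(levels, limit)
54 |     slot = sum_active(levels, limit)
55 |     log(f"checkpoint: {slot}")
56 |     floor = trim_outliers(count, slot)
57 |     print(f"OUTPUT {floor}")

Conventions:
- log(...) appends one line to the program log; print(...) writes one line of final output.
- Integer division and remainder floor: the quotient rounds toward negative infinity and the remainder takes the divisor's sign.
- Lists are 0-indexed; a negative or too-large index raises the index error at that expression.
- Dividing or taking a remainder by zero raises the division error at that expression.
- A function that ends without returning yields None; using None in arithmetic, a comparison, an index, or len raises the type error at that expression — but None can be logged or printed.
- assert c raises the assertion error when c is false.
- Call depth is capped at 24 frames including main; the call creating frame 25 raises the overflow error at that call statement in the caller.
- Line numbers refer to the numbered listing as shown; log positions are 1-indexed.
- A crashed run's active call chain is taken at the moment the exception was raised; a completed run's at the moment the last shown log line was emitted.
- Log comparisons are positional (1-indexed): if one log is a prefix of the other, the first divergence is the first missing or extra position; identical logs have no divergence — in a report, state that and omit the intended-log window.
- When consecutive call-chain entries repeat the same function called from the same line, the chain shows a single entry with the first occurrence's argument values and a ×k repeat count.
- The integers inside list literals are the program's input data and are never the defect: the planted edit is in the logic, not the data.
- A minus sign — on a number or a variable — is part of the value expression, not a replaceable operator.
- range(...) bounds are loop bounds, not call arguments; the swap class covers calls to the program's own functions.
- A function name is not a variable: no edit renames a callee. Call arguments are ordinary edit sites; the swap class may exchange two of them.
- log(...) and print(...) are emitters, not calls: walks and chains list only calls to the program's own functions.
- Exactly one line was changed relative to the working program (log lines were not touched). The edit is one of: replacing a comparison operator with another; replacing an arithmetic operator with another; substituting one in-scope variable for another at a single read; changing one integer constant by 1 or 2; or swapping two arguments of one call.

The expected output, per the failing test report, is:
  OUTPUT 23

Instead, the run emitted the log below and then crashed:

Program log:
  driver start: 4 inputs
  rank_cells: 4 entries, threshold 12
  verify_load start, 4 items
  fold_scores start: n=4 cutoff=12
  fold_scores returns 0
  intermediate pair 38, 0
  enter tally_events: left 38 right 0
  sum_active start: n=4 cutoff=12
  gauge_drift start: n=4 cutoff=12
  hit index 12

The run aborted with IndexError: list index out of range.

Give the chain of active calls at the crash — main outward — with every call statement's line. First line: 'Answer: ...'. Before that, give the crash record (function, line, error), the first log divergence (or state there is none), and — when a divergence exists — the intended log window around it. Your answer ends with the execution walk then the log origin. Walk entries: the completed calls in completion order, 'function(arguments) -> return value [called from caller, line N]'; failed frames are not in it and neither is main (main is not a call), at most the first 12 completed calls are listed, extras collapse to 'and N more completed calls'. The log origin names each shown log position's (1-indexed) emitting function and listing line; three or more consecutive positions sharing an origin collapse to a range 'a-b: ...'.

Answer: main -> sum_active (called at line 54).
Key fact: At log position 10 the runs split — shown 'hit index 12', but the working version logs 'hit index 1'.
Crash: sum_active, line 40, IndexError.
First divergence: position 10 — shown 'hit index 12', intended 'hit index 1'.
Intended log window:
  8: sum_active start: n=4 cutoff=12
  9: gauge_drift start: n=4 cutoff=12
  10: hit index 1
  11: checkpoint: 24
Execution walk:
  verify_load([9, 12, 9, 8]) -> 38  [called from rank_cells, line 25]
  fold_scores([9, 12, 9, 8], 12) -> 0  [called from rank_cells, line 26]
  tally_events(38, 0) -> -1  [called from rank_cells, line 28]
  rank_cells([9, 12, 9, 8], 12) -> -1  [called from main, line 53]
  gauge_drift([9, 12, 9, 8], 12) -> 12  [called from sum_active, line 38]
Log line origins:
  1: logged in main at line 52
  2: logged in rank_cells at line 24
  3: logged in verify_load at line 2
  4: logged in fold_scores at line 9
  5: logged in fold_scores at line 14
  6: logged in rank_cells at line 27
  7: logged in tally_events at line 18
  8: logged in sum_active at line 37
  9: logged in gauge_drift at line 31
  10: logged in sum_active at line 39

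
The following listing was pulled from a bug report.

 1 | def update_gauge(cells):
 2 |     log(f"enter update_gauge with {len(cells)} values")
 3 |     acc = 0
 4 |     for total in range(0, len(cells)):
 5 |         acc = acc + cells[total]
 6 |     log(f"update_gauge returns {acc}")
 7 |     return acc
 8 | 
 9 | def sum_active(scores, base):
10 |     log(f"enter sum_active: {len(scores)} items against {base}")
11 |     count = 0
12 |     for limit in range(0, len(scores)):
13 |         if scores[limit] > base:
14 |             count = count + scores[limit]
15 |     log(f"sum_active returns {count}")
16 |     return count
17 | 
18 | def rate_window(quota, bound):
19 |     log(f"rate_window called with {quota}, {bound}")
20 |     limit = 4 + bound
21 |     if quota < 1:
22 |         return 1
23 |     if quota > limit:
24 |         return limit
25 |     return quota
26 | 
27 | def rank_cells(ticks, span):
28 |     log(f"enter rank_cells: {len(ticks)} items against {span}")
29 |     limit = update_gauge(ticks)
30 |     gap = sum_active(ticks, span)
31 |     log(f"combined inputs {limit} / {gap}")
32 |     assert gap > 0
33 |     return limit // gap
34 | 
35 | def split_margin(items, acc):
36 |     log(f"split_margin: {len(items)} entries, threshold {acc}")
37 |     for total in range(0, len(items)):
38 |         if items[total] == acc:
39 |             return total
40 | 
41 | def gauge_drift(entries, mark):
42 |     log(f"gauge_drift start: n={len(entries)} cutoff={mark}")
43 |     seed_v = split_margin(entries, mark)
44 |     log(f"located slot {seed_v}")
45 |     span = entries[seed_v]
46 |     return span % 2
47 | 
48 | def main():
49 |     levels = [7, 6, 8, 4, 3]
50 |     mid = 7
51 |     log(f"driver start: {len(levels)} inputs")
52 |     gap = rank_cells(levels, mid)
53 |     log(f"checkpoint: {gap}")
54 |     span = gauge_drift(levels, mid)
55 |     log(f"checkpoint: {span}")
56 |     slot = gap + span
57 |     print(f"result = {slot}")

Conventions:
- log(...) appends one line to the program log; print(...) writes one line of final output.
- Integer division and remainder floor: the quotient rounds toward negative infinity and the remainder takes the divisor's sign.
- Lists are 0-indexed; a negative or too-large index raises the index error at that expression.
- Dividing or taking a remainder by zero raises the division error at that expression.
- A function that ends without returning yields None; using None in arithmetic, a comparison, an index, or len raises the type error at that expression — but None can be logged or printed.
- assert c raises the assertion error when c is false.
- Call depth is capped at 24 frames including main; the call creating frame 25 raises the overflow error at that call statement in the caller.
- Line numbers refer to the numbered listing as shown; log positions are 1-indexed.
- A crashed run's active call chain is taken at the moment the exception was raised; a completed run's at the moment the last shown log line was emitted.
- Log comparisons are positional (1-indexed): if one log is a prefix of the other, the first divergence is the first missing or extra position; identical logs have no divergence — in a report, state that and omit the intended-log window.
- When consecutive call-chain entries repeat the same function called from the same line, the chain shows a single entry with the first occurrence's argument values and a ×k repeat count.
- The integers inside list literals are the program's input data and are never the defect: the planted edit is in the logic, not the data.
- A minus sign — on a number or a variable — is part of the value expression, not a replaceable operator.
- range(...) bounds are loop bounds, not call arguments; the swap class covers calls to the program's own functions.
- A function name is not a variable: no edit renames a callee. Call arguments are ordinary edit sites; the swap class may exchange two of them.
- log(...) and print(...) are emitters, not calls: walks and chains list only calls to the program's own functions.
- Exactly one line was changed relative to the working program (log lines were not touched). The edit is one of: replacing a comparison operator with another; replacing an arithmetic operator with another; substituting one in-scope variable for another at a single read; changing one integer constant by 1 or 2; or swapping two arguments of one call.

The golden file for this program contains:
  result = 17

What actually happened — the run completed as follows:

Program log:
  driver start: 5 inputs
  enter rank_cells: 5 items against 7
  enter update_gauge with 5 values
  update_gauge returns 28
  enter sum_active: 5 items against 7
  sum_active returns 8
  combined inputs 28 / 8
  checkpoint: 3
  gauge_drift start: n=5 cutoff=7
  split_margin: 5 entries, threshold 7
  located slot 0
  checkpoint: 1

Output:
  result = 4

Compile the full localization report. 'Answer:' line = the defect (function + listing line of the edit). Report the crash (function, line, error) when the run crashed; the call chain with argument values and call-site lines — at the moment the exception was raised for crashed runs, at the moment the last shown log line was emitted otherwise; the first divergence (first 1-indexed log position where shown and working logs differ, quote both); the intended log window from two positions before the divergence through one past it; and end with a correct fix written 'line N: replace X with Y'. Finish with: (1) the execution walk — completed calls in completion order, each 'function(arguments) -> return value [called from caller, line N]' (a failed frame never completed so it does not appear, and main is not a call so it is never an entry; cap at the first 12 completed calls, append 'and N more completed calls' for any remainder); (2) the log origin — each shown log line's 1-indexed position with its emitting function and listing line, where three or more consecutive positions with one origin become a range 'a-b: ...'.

Answer: the defect is in gauge_drift at line 46.
Core observation: The log first diverges at position 12: the faulty run prints 'checkpoint: 1' where the working version prints 'checkpoint: 14'.
Call chain: main.
First divergence: position 12 — shown 'checkpoint: 1', intended 'checkpoint: 14'.
Intended log window:
  10: split_margin: 5 entries, threshold 7
  11: located slot 0
  12: checkpoint: 14
Execution walk:
  update_gauge([7, 6, 8, 4, 3]) -> 28  [called from rank_cells, line 29]
  sum_active([7, 6, 8, 4, 3], 7) -> 8  [called from rank_cells, line 30]
  rank_cells([7, 6, 8, 4, 3], 7) -> 3  [called from main, line 52]
  split_margin([7, 6, 8, 4, 3], 7) -> 0  [called from gauge_drift, line 43]
  gauge_drift([7, 6, 8, 4, 3], 7) -> 1  [called from main, line 54]
Log line origins:
  1: logged in main at line 51
  2: logged in rank_cells at line 28
  3: logged in update_gauge at line 2
  4: logged in update_gauge at line 6
  5: logged in sum_active at line 10
  6: logged in sum_active at line 15
  7: logged in rank_cells at line 31
  8: logged in main at line 53
  9: logged in gauge_drift at line 42
  10: logged in split_margin at line 36
  11: logged in gauge_drift at line 44
  12: logged in main at line 55
A correct fix: line 46: replace `%` with `*`.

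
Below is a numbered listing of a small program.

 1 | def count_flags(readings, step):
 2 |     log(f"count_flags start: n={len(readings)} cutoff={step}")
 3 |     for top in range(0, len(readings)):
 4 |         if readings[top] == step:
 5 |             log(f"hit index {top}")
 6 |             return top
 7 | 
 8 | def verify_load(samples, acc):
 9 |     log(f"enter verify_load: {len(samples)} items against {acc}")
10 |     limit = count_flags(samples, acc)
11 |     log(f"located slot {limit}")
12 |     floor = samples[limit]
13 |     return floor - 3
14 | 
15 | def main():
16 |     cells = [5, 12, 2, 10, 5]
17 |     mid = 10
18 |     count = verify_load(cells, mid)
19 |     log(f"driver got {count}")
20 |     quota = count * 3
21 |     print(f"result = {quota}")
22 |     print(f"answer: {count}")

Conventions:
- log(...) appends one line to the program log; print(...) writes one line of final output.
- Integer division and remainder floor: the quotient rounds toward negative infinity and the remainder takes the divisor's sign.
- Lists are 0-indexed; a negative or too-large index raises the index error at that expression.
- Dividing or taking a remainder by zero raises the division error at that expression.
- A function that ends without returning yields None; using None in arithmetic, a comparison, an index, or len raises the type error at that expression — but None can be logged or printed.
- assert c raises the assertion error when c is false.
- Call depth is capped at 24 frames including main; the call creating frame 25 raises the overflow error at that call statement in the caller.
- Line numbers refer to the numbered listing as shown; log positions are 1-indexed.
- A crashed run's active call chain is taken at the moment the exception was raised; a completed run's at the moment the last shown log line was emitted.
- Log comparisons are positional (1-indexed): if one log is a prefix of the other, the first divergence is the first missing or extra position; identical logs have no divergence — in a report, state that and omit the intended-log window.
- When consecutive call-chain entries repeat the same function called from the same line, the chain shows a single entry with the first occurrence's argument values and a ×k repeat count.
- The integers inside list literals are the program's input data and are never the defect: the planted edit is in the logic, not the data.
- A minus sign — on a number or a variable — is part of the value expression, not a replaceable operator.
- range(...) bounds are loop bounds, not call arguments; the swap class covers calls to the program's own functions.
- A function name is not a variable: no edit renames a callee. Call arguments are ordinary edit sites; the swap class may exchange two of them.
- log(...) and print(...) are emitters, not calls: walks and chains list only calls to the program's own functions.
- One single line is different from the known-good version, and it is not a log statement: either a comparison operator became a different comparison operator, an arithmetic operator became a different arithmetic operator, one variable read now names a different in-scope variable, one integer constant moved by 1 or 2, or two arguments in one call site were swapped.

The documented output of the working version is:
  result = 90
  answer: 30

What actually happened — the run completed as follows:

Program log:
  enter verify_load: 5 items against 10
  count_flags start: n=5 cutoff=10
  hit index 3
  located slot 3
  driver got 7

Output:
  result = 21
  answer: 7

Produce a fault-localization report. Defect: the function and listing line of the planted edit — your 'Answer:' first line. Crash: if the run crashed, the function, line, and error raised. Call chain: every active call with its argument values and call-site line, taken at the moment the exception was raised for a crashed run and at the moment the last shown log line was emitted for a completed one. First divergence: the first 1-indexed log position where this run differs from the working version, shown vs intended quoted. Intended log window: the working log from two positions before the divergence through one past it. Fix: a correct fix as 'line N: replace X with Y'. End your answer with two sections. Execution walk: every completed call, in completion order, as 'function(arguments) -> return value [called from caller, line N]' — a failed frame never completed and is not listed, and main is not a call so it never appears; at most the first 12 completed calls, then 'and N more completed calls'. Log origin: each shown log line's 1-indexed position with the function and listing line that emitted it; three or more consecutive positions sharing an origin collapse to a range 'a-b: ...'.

Answer: the defect is in verify_load at line 13.
The tell: At log position 5 the runs split — shown 'driver got 7', but the working version logs 'driver got 30'.
Call chain: main.
First divergence: position 5 — the shown line 'driver got 7' should read 'driver got 30'.
Intended log window:
  3: hit index 3
  4: located slot 3
  5: driver got 30
Execution walk:
  count_flags([5, 12, 2, 10, 5], 10) -> 3  [called from verify_load, line 10]
  verify_load([5, 12, 2, 10, 5], 10) -> 7  [called from main, line 18]
Log line origins:
  1: emitted by verify_load (line 9)
  2: emitted by count_flags (line 2)
  3: emitted by count_flags (line 5)
  4: emitted by verify_load (line 11)
  5: emitted by main (line 19)
A correct fix: line 13: replace `-` with `*`.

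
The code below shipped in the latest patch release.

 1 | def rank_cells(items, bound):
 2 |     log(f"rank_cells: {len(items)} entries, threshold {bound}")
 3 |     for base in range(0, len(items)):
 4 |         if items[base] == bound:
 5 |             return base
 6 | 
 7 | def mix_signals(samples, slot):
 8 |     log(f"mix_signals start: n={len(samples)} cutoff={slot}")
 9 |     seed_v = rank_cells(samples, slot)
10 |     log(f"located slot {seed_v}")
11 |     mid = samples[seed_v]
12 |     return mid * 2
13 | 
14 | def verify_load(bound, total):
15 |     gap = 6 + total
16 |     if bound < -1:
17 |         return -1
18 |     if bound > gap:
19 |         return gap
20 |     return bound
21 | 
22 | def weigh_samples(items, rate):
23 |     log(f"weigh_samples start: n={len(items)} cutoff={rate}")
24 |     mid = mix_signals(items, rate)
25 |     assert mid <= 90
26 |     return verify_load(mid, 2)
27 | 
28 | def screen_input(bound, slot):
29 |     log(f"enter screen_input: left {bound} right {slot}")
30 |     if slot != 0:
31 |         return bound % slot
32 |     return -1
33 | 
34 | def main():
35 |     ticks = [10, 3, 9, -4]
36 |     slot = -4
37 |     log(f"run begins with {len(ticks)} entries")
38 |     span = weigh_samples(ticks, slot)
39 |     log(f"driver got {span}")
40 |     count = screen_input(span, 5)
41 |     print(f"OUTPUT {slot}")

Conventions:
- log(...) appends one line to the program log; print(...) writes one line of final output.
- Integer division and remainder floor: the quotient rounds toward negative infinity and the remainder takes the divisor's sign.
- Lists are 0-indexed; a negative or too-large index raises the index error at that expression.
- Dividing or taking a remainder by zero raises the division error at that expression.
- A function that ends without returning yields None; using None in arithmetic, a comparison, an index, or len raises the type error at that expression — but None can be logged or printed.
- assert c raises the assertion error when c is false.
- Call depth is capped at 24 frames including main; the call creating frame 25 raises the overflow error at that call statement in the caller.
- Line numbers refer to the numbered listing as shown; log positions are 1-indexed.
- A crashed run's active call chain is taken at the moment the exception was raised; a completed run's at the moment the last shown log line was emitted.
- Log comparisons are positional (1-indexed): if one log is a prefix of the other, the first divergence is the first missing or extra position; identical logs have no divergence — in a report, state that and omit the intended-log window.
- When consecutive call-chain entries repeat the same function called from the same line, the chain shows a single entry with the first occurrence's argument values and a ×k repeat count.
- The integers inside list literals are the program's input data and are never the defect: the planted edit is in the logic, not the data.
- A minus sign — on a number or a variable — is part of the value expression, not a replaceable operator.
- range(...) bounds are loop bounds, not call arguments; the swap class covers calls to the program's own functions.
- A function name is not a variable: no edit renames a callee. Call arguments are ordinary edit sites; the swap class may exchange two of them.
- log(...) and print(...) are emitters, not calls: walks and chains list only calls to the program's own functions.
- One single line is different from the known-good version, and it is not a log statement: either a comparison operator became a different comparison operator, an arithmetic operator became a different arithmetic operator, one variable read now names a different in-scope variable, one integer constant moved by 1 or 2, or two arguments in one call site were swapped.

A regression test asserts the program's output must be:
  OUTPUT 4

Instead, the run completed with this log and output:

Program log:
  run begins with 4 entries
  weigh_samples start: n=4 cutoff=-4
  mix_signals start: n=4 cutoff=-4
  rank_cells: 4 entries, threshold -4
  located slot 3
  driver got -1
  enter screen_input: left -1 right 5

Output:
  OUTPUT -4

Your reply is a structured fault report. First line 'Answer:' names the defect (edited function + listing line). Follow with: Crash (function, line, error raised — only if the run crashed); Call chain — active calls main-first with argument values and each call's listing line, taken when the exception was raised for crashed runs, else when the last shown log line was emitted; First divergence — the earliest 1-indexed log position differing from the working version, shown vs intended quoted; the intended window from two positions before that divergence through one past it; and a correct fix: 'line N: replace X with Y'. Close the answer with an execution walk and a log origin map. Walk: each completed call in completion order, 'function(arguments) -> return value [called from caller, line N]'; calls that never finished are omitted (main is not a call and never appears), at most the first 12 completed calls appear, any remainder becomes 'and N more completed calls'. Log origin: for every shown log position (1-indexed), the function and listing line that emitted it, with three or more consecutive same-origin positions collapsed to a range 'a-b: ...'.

Answer: the defect is in main at line 41.
Key observation: The two runs log identically and part ways only at the printed values.
Call chain: main -> screen_input(-1, 5) (called at line 40).
First divergence: none; the two logs match at every position.
Execution walk:
  rank_cells([10, 3, 9, -4], -4) -> 3  [called from mix_signals, line 9]
  mix_signals([10, 3, 9, -4], -4) -> -8  [called from weigh_samples, line 24]
  verify_load(-8, 2) -> -1  [called from weigh_samples, line 26]
  weigh_samples([10, 3, 9, -4], -4) -> -1  [called from main, line 38]
  screen_input(-1, 5) -> 4  [called from main, line 40]
Origin of each log line:
  1: emitted by main (line 37)
  2: emitted by weigh_samples (line 23)
  3: emitted by mix_signals (line 8)
  4: emitted by rank_cells (line 2)
  5: emitted by mix_signals (line 10)
  6: emitted by main (line 39)
  7: emitted by screen_input (line 29)
A correct fix: line 41: replace `slot` with `count`.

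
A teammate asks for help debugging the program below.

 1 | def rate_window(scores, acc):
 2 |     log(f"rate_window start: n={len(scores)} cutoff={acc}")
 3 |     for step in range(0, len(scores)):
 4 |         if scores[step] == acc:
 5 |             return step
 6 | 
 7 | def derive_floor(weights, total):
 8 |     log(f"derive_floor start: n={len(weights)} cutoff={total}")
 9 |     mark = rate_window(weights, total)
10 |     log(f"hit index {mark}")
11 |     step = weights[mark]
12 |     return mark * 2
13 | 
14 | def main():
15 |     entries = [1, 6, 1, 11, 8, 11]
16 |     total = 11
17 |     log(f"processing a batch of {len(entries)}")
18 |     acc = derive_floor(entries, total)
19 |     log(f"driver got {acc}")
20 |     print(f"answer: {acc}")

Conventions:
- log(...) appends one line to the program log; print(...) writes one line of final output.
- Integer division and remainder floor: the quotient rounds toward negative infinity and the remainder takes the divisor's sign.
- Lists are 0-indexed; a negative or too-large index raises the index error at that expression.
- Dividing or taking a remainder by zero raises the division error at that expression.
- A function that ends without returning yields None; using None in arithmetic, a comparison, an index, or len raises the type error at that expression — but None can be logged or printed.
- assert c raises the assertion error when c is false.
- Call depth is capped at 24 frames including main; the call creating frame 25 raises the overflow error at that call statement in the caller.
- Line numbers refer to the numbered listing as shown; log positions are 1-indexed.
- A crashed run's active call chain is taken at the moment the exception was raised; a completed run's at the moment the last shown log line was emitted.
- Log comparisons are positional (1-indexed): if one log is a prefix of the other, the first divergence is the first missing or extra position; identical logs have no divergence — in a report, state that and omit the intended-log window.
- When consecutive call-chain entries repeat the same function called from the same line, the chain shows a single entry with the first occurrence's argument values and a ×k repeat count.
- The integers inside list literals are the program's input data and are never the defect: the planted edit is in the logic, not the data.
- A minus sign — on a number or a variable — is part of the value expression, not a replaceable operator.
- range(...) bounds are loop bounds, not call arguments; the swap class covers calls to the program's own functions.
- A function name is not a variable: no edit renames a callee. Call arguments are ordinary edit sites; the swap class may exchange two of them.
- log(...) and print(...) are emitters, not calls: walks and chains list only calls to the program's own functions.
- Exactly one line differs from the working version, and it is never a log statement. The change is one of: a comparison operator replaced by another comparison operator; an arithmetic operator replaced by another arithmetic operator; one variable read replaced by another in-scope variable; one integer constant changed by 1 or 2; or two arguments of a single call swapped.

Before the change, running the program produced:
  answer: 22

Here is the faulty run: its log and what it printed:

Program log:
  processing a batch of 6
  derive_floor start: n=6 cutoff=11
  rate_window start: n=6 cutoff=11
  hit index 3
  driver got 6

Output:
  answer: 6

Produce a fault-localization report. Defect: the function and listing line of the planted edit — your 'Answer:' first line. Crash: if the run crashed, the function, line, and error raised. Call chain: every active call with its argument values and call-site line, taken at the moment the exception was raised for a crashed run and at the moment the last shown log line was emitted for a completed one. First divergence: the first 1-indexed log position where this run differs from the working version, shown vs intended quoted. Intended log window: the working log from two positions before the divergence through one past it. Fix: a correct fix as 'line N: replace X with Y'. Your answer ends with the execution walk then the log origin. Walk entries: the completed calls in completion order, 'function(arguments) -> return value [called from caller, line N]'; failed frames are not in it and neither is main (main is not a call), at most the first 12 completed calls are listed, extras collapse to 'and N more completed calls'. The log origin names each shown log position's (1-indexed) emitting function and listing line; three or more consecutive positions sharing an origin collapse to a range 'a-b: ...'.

Answer: the defect is in derive_floor at line 12.
Key observation: At log position 5 the runs split — shown 'driver got 6', but the working version logs 'driver got 22'.
Call chain: main.
First divergence: position 5 — shown 'driver got 6', intended 'driver got 22'.
Intended log window:
  3: rate_window start: n=6 cutoff=11
  4: hit index 3
  5: driver got 22
Execution walk:
  rate_window([1, 6, 1, 11, 8, 11], 11) -> 3  [called from derive_floor, line 9]
  derive_floor([1, 6, 1, 11, 8, 11], 11) -> 6  [called from main, line 18]
Origin of each log line:
  1 — main, line 17
  2 — derive_floor, line 8
  3 — rate_window, line 2
  4 — derive_floor, line 10
  5 — main, line 19
A correct fix: line 12: replace `mark` with `step`.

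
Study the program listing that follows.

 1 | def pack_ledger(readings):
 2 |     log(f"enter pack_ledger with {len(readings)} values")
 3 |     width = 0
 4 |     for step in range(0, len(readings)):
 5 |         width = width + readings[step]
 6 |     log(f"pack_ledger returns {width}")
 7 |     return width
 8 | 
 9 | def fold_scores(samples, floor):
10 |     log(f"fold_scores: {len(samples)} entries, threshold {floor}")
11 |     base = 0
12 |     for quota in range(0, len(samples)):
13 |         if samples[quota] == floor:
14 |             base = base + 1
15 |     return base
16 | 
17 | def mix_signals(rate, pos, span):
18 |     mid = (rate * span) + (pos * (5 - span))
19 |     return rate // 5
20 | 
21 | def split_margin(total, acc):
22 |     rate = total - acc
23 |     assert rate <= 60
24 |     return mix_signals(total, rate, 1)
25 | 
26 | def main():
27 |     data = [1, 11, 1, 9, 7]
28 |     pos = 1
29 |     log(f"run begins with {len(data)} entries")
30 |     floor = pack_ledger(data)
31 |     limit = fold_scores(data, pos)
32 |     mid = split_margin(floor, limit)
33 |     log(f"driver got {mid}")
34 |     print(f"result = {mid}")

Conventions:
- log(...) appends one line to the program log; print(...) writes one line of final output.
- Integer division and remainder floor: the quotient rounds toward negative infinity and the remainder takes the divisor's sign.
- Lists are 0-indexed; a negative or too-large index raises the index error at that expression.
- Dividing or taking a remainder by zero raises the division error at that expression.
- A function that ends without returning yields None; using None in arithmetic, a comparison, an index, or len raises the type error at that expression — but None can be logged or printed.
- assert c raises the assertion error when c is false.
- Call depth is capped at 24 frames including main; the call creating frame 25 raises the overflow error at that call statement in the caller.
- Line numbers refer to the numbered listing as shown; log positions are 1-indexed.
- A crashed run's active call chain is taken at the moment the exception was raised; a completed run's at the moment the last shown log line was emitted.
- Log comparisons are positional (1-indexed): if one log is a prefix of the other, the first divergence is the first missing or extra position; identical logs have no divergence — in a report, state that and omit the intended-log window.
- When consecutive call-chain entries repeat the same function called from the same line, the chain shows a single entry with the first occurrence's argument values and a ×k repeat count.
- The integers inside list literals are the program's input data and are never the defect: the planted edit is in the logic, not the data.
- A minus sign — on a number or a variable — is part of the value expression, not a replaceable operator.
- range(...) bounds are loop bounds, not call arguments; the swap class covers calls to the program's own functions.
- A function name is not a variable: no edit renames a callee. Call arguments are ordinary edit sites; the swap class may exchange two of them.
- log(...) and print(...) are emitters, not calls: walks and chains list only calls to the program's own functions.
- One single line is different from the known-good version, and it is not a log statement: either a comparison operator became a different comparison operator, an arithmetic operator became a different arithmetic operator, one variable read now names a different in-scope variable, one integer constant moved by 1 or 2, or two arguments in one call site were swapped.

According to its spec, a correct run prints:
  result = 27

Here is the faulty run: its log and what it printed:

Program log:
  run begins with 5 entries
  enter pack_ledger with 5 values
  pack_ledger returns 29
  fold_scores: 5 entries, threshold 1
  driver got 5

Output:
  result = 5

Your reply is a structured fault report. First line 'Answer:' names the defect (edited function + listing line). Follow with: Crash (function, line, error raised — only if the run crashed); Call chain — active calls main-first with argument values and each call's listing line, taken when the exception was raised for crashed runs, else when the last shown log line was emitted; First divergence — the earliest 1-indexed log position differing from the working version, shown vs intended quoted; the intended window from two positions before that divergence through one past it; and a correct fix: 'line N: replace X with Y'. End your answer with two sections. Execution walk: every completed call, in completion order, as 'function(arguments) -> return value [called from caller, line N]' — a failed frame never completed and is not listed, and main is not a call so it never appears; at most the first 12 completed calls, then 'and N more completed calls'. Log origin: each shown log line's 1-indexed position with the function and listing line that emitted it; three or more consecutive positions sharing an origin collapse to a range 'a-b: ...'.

Answer: the defect is in mix_signals at line 19.
Key fact: Log line 5 is where behavior first shows: 'driver got 5' appears instead of 'driver got 27'.
Call chain: main.
First divergence: position 5; shown 'driver got 5' vs intended 'driver got 27'.
Intended log window:
  3: pack_ledger returns 29
  4: fold_scores: 5 entries, threshold 1
  5: driver got 27
Execution walk:
  pack_ledger([1, 11, 1, 9, 7]) -> 29  [called from main, line 30]
  fold_scores([1, 11, 1, 9, 7], 1) -> 2  [called from main, line 31]
  mix_signals(29, 27, 1) -> 5  [called from split_margin, line 24]
  split_margin(29, 2) -> 5  [called from main, line 32]
Log line origins:
  1: from main, line 29
  2: from pack_ledger, line 2
  3: from pack_ledger, line 6
  4: from fold_scores, line 10
  5: from main, line 33
A correct fix: line 19: replace `rate` with `mid`.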